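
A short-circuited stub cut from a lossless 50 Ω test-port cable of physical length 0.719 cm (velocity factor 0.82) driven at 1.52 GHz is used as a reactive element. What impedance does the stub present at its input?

λ = v/f = 0.82·c / 1.52 GHz = 0.162 m
βl = 2π·l/λ = 2π × 0.0444 = 16°
tan(βl) = 0.287
For a short-circuited stub, Z_in = jZ_0·tan(βl)

Z_in ≈ +j14.3 Ω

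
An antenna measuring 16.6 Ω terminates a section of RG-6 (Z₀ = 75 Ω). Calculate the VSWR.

For a purely resistive load, VSWR = R_L/Z_0 or Z_0/R_L (whichever > 1) = 75/16.6

VSWR ≈ 4.52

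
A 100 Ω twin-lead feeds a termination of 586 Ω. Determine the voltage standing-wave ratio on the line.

VSWR ≈ 5.86

Γ = (586 − 100)/(586 + 100) = 0.708
VSWR = (1 + 0.708)/(1 − 0.708)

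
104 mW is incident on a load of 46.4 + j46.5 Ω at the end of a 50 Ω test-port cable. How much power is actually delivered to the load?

P_delivered ≈ 84.3 mW

|Γ| = |(-3.6 + j46.5)/(96.4 + j46.5)| = 0.436
|Γ|² = 0.19
P_refl = |Γ|²·P_inc = 19.7 mW, P_del = (1 − |Γ|²)·P_inc = 84.3 mW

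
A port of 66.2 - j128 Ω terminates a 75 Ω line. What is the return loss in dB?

Γ = (-8.8 − j128)/(141.2 − j128), |Γ| = 0.673
RL = −20·log₁₀|Γ| = −20·log₁₀(0.673)

RL ≈ 3.44 dB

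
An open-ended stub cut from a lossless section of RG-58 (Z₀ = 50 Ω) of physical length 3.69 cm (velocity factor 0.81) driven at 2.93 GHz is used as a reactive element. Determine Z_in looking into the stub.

Z_in ≈ +j139 Ω

λ = v/f = 0.81·c / 2.93 GHz = 0.0829 m
βl = 2π·l/λ = 2π × 0.445 = 160°
tan(βl) = -0.361
For an open-ended stub, Z_in = −jZ_0·cot(βl) = −jZ_0/tan(βl)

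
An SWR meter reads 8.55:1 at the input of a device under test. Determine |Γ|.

|Γ| ≈ 0.791

|Γ| = (S − 1)/(S + 1) = (8.55 − 1)/(8.55 + 1) = 7.55/9.55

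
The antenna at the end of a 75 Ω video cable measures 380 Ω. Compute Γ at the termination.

Γ = 0.67

Γ = (Z_L − Z_0)/(Z_L + Z_0) = (380 − 75)/(380 + 75) = 305/455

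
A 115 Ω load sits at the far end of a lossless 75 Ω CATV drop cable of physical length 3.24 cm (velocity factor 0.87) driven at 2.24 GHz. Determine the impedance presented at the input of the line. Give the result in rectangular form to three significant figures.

Z_in ≈ 49.8 + j7.58 Ω

λ = v/f = 0.87·c / 2.24 GHz = 0.117 m
βl = 2π·l/λ = 2π × 0.278 = 100°
tan(βl) = tan(100°) = -5.61
Z_in = Z_0·(Z_L + jZ_0·tanβl)/(Z_0 + jZ_L·tanβl)
     = 75·(115 − j421)/(75 − j645)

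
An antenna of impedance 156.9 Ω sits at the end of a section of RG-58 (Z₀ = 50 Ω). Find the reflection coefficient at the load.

Γ = (Z_L − Z_0)/(Z_L + Z_0) = (156.9 − 50)/(156.9 + 50) = 106.9/206.9

Γ = 0.517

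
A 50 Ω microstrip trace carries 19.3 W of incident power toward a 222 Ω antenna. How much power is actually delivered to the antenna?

Γ = (222 − 50)/(222 + 50) = 0.632
|Γ|² = 0.4
P_refl = |Γ|²·P_inc = 7.72 W, P_del = (1 − |Γ|²)·P_inc = 11.6 W

P_delivered ≈ 11.6 W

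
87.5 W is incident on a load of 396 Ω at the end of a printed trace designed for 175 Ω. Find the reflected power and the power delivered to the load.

Γ = (396 − 175)/(396 + 175) = 0.387
|Γ|² = 0.15
P_refl = |Γ|²·P_inc = 13.1 W, P_del = (1 − |Γ|²)·P_inc = 74.4 W

P_reflected ≈ 13.1 W; P_delivered ≈ 74.4 W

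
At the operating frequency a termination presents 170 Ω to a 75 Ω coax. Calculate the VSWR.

VSWR ≈ 2.27

Γ = (170 − 75)/(170 + 75) = 0.388
VSWR = (1 + 0.388)/(1 − 0.388)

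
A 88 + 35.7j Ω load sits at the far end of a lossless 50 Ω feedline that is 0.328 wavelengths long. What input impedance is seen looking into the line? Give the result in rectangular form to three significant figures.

βl = 2π × 0.328 = 118°
tan(βl) = tan(118°) = -1.87
Z_in = Z_0·(Z_L + jZ_0·tanβl)/(Z_0 + jZ_L·tanβl)
     = 50·(88 − j58)/(117 − j165)

Z_in ≈ 24.3 + j9.46 Ω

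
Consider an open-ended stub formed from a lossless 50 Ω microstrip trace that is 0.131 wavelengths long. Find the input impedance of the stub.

βl = 2π × 0.131 = 47.2°
tan(βl) = 1.08
For an open-ended stub, Z_in = −jZ_0·cot(βl) = −jZ_0/tan(βl)

Z_in ≈ −j46.4 Ω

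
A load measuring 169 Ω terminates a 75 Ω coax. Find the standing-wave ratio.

For a purely resistive load, VSWR = R_L/Z_0 or Z_0/R_L (whichever > 1) = 169/75

VSWR ≈ 2.25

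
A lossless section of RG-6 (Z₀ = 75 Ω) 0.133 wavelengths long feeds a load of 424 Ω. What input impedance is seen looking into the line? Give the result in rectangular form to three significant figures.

βl = 2π × 0.133 = 47.9°
tan(βl) = tan(47.9°) = 1.11
Z_in = Z_0·(Z_L + jZ_0·tanβl)/(Z_0 + jZ_L·tanβl)
     = 75·(424 + j82.9)/(75 + j469)

Z_in ≈ 23.5 − j64.1 Ω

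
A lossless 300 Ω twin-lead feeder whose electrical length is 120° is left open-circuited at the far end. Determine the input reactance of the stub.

tan(βl) = -1.73
For an open-circuited stub, Z_in = −jZ_0·cot(βl) = −jZ_0/tan(βl)

X_in ≈ 173 Ω (inductive)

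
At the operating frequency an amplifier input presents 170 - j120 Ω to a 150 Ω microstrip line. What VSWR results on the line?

VSWR ≈ 2.11

Γ = (Z_L − Z_0)/(Z_L + Z_0) = (20 − j120)/(320 − j120)
|Γ| = 122/342 = 0.356
VSWR = (1 + |Γ|)/(1 − |Γ|) = 1.36/0.644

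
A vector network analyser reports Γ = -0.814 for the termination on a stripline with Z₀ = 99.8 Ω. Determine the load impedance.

Z_L ≈ 10.2 Ω

Z_L = Z_0·(1 + Γ)/(1 − Γ) = 99.8·(0.186)/(1.81)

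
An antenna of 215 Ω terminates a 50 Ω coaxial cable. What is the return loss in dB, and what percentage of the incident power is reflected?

RL ≈ 4.12 dB; 38.8% of incident power reflected

Γ = (215 − 50)/(215 + 50) = 0.623
RL = −20·log₁₀(0.623) = 4.12 dB
P_refl/P_inc = |Γ|² = 0.388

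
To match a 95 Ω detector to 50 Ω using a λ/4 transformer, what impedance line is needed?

Z_qwt ≈ 68.9 Ω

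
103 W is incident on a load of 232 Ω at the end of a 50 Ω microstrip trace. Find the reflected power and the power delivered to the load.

Γ = (232 − 50)/(232 + 50) = 0.645
|Γ|² = 0.417
P_refl = |Γ|²·P_inc = 42.9 W, P_del = (1 − |Γ|²)·P_inc = 60.1 W

P_reflected ≈ 42.9 W; P_delivered ≈ 60.1 W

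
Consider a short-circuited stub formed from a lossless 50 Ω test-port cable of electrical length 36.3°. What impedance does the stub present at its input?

Z_in ≈ +j36.7 Ω

tan(βl) = 0.735
For a short-circuited stub, Z_in = jZ_0·tan(βl)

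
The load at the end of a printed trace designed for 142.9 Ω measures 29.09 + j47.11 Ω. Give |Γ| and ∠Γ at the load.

Γ ≈ 0.691 ∠ 142°

Γ = (Z_L − Z_0)/(Z_L + Z_0) = (-113.8 + j47.11)/(172 + j47.11)
|Γ| = 123/178 = 0.691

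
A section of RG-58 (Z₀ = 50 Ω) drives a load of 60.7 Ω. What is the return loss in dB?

Γ = (60.7 − 50)/(60.7 + 50) = 0.0967
RL = −20·log₁₀|Γ| = −20·log₁₀(0.0967)

RL ≈ 20.3 dB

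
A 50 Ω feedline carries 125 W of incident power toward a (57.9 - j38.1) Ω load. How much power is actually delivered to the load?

P_delivered ≈ 111 W

|Γ| = |(7.9 − j38.1)/(107.9 − j38.1)| = 0.34
|Γ|² = 0.116
P_refl = |Γ|²·P_inc = 14.5 W, P_del = (1 − |Γ|²)·P_inc = 111 W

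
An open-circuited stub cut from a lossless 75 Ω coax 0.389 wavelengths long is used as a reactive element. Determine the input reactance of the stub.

X_in ≈ 89.5 Ω (inductive)

βl = 2π × 0.389 = 140°
tan(βl) = -0.838
For an open-circuited stub, Z_in = −jZ_0·cot(βl) = −jZ_0/tan(βl)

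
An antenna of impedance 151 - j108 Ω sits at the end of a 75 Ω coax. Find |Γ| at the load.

|Γ| ≈ 0.527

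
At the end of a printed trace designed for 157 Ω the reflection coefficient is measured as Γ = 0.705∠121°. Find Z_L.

Z_L ≈ 35.5 + j85.3 Ω

Z_L = Z_0·(1 + Γ)/(1 − Γ) = 157·(0.637 + j0.604)/(1.36 − j0.604)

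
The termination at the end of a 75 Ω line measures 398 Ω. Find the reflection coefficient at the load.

Γ = (Z_L − Z_0)/(Z_L + Z_0) = (398 − 75)/(398 + 75) = 323/473

Γ = 0.683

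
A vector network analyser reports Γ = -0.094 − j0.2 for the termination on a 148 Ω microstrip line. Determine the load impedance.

Z_L ≈ 114 − j47.9 Ω

Z_L = Z_0·(1 + Γ)/(1 − Γ) = 148·(0.906 − j0.2)/(1.09 + j0.2)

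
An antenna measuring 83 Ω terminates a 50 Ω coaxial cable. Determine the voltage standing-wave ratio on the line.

Γ = (83 − 50)/(83 + 50) = 0.248
VSWR = (1 + 0.248)/(1 − 0.248)

VSWR ≈ 1.66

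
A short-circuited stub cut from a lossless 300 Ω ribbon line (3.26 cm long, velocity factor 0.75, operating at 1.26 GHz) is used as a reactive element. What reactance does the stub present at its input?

X_in ≈ 665 Ω (inductive)

λ = v/f = 0.75·c / 1.26 GHz = 0.179 m
βl = 2π·l/λ = 2π × 0.183 = 65.7°
tan(βl) = 2.22
For a short-circuited stub, Z_in = jZ_0·tan(βl)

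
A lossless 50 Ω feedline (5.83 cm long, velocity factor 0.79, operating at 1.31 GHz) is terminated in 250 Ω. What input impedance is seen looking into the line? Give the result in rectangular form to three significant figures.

λ = v/f = 0.79·c / 1.31 GHz = 0.181 m
βl = 2π·l/λ = 2π × 0.322 = 116°
tan(βl) = tan(116°) = -2.05
Z_in = Z_0·(Z_L + jZ_0·tanβl)/(Z_0 + jZ_L·tanβl)
     = 50·(250 − j102)/(50 − j512)

Z_in ≈ 12.3 + j23.2 Ω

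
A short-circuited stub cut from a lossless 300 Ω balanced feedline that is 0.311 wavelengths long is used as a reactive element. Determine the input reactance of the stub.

X_in ≈ -744 Ω (capacitive)

βl = 2π × 0.311 = 112°
tan(βl) = -2.48
For a short-circuited stub, Z_in = jZ_0·tan(βl)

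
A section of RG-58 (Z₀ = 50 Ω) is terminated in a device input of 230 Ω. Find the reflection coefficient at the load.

Γ = 0.643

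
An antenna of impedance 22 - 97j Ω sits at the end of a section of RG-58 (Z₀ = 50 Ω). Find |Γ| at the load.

Γ = (Z_L − Z_0)/(Z_L + Z_0) = (-28 − j97)/(72 − j97)
|Γ| = 101/121

|Γ| ≈ 0.836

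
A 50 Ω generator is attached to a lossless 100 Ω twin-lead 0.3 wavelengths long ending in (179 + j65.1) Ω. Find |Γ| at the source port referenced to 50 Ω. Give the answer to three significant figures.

|Γ| ≈ 0.0711

βl = 2π × 0.3 = 108°
tan(βl) = -3.08
Z_in = Z_0·(Z_L + jZ_0·tanβl)/(Z_0 + jZ_L·tanβl) = 47.6 + j6.53 Ω
Γ_s = (Z_in − Z_s)/(Z_in + Z_s) = (-2.39 + j6.53)/(97.6 + j6.53), |Γ_s| = 0.0711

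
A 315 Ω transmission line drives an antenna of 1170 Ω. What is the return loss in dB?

RL ≈ 4.8 dB

Γ = (1170 − 315)/(1170 + 315) = 0.576
RL = −20·log₁₀|Γ| = −20·log₁₀(0.576)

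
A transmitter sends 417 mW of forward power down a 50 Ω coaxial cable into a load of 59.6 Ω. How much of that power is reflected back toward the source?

Γ = (59.6 − 50)/(59.6 + 50) = 0.0876
|Γ|² = 0.00767
P_refl = |Γ|²·P_inc = 3.2 mW, P_del = (1 − |Γ|²)·P_inc = 414 mW

P_reflected ≈ 3.2 mW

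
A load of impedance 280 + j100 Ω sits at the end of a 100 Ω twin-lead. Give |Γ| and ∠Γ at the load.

Γ = (Z_L − Z_0)/(Z_L + Z_0) = (180 + j100)/(380 + j100)
|Γ| = 206/393 = 0.524

Γ ≈ 0.524 ∠ 14.3°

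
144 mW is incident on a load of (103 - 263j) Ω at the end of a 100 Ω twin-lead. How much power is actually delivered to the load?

P_delivered ≈ 53.7 mW

|Γ| = |(3 − j263)/(203 − j263)| = 0.792
|Γ|² = 0.627
P_refl = |Γ|²·P_inc = 90.3 mW, P_del = (1 − |Γ|²)·P_inc = 53.7 mW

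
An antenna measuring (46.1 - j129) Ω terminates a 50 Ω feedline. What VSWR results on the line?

Γ = (Z_L − Z_0)/(Z_L + Z_0) = (-3.9 − j129)/(96.1 − j129)
|Γ| = 129/161 = 0.802
VSWR = (1 + |Γ|)/(1 − |Γ|) = 1.8/0.198

VSWR ≈ 9.12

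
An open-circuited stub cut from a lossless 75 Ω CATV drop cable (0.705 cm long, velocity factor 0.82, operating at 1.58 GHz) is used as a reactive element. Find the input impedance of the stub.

λ = v/f = 0.82·c / 1.58 GHz = 0.156 m
βl = 2π·l/λ = 2π × 0.0453 = 16.3°
tan(βl) = 0.292
For an open-circuited stub, Z_in = −jZ_0·cot(βl) = −jZ_0/tan(βl)

Z_in ≈ −j256 Ω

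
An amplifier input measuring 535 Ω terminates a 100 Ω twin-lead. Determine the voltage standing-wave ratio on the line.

Γ = (535 − 100)/(535 + 100) = 0.685
VSWR = (1 + 0.685)/(1 − 0.685)

VSWR ≈ 5.35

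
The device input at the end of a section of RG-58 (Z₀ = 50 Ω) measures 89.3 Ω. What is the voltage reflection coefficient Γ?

Γ = 0.282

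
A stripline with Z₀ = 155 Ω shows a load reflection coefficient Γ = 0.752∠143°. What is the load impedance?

Z_L = Z_0·(1 + Γ)/(1 − Γ) = 155·(0.399 + j0.453)/(1.6 − j0.453)

Z_L ≈ 24.3 + j50.7 Ω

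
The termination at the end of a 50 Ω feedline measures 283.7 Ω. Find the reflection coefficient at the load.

Γ = (Z_L − Z_0)/(Z_L + Z_0) = (283.7 − 50)/(283.7 + 50) = 233.7/333.7

Γ = 0.7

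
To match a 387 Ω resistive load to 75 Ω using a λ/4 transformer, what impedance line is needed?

Z_qwt ≈ 170 Ω

Z_qwt = √(Z_0·R_L) = √(75 × 387) = √29020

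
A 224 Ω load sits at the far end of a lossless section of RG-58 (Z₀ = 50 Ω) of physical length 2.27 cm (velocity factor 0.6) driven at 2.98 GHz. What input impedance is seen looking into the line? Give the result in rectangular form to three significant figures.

λ = v/f = 0.6·c / 2.98 GHz = 0.0604 m
βl = 2π·l/λ = 2π × 0.376 = 135°
tan(βl) = tan(135°) = -0.99
Z_in = Z_0·(Z_L + jZ_0·tanβl)/(Z_0 + jZ_L·tanβl)
     = 50·(224 − j49.5)/(50 − j222)

Z_in ≈ 21.5 + j45.7 Ω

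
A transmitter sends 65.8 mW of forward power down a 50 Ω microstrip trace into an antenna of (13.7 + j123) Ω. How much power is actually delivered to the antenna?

|Γ| = |(-36.3 + j123)/(63.7 + j123)| = 0.926
|Γ|² = 0.857
P_refl = |Γ|²·P_inc = 56.4 mW, P_del = (1 − |Γ|²)·P_inc = 9.4 mW

P_delivered ≈ 9.4 mW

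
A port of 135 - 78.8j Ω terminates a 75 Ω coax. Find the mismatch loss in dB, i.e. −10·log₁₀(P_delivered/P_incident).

Γ = (60 − j78.8)/(210 − j78.8), |Γ| = 0.442
|Γ|² = 0.195, so P_del/P_inc = 1 − |Γ|² = 0.805
ML = −10·log₁₀(1 − |Γ|²)

mismatch loss ≈ 0.942 dB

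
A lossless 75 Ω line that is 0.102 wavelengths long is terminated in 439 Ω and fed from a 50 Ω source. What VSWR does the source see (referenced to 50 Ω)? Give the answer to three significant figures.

βl = 2π × 0.102 = 36.7°
tan(βl) = 0.746
Z_in = Z_0·(Z_L + jZ_0·tanβl)/(Z_0 + jZ_L·tanβl) = 34.1 − j92.7 Ω
Γ_s = (Z_in − Z_s)/(Z_in + Z_s) = (-15.9 − j92.7)/(84.1 − j92.7), |Γ_s| = 0.752
VSWR = (1 + |Γ_s|)/(1 − |Γ_s|)

VSWR ≈ 7.06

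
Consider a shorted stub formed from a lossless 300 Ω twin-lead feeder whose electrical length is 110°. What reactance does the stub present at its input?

tan(βl) = -2.75
For a shorted stub, Z_in = jZ_0·tan(βl)

X_in ≈ -824 Ω (capacitive)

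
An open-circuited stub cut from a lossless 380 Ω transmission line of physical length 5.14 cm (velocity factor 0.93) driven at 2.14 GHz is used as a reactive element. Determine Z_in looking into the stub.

λ = v/f = 0.93·c / 2.14 GHz = 0.13 m
βl = 2π·l/λ = 2π × 0.394 = 142°
tan(βl) = -0.783
For an open-circuited stub, Z_in = −jZ_0·cot(βl) = −jZ_0/tan(βl)

Z_in ≈ +j485 Ω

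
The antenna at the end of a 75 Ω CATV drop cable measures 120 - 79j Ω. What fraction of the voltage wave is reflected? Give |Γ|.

|Γ| ≈ 0.432

Γ = (Z_L − Z_0)/(Z_L + Z_0) = (45 − j79)/(195 − j79)
|Γ| = 90.9/210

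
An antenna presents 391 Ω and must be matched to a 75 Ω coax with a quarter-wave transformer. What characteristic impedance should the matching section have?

Z_qwt = √(Z_0·R_L) = √(75 × 391) = √29320

Z_qwt ≈ 171 Ω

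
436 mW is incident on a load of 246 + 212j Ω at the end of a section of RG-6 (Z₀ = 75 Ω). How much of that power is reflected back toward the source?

P_reflected ≈ 219 mW

|Γ| = |(171 + j212)/(321 + j212)| = 0.708
|Γ|² = 0.501
P_refl = |Γ|²·P_inc = 219 mW, P_del = (1 − |Γ|²)·P_inc = 217 mW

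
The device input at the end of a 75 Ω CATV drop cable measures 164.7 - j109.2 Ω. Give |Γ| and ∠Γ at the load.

Γ ≈ 0.537 ∠ -26.1°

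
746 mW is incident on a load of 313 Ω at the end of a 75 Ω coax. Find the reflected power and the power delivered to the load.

P_reflected ≈ 281 mW; P_delivered ≈ 465 mW

Γ = (313 − 75)/(313 + 75) = 0.613
|Γ|² = 0.376
P_refl = |Γ|²·P_inc = 281 mW, P_del = (1 − |Γ|²)·P_inc = 465 mW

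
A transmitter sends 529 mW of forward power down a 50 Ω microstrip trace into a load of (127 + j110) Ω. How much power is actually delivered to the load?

|Γ| = |(77 + j110)/(177 + j110)| = 0.644
|Γ|² = 0.415
P_refl = |Γ|²·P_inc = 220 mW, P_del = (1 − |Γ|²)·P_inc = 309 mW

P_delivered ≈ 309 mW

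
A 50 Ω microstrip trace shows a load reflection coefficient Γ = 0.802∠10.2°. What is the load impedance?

Z_L = Z_0·(1 + Γ)/(1 − Γ) = 50·(1.79 + j0.142)/(0.211 − j0.142)

Z_L ≈ 276 + j220 Ω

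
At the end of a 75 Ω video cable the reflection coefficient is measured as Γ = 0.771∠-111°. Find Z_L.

Z_L = Z_0·(1 + Γ)/(1 − Γ) = 75·(0.724 − j0.72)/(1.28 + j0.72)

Z_L ≈ 14.2 − j50.3 Ω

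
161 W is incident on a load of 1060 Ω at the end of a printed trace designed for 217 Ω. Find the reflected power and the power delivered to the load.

Γ = (1060 − 217)/(1060 + 217) = 0.66
|Γ|² = 0.436
P_refl = |Γ|²·P_inc = 70.2 W, P_del = (1 − |Γ|²)·P_inc = 90.8 W

P_reflected ≈ 70.2 W; P_delivered ≈ 90.8 W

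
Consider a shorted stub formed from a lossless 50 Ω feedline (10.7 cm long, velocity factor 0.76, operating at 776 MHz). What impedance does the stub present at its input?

Z_in ≈ −j57.3 Ω

λ = v/f = 0.76·c / 776 MHz = 0.294 m
βl = 2π·l/λ = 2π × 0.364 = 131°
tan(βl) = -1.15
For a shorted stub, Z_in = jZ_0·tan(βl)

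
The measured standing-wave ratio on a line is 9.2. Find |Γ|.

|Γ| ≈ 0.804

|Γ| = (S − 1)/(S + 1) = (9.2 − 1)/(9.2 + 1) = 8.2/10.2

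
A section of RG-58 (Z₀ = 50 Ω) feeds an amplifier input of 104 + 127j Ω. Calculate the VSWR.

Γ = (Z_L − Z_0)/(Z_L + Z_0) = (54 + j127)/(154 + j127)
|Γ| = 138/200 = 0.691
VSWR = (1 + |Γ|)/(1 − |Γ|) = 1.69/0.309

VSWR ≈ 5.48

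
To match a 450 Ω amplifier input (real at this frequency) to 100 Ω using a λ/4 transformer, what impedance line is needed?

Z_qwt ≈ 212 Ω

Z_qwt = √(Z_0·R_L) = √(100 × 450) = √45000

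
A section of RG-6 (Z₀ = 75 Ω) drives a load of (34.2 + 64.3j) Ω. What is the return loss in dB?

Γ = (-40.8 + j64.3)/(109.2 + j64.3), |Γ| = 0.601
RL = −20·log₁₀|Γ| = −20·log₁₀(0.601)

RL ≈ 4.42 dB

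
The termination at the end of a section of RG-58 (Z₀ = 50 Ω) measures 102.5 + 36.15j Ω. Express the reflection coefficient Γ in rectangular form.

Γ ≈ 0.379 + j0.147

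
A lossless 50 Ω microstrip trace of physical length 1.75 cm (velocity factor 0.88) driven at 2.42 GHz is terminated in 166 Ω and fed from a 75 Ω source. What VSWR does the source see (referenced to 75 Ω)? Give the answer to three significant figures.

VSWR ≈ 4.23

λ = v/f = 0.88·c / 2.42 GHz = 0.109 m
βl = 2π·l/λ = 2π × 0.16 = 57.8°
tan(βl) = 1.58
Z_in = Z_0·(Z_L + jZ_0·tanβl)/(Z_0 + jZ_L·tanβl) = 20.3 − j27.7 Ω
Γ_s = (Z_in − Z_s)/(Z_in + Z_s) = (-54.7 − j27.7)/(95.3 − j27.7), |Γ_s| = 0.617
VSWR = (1 + |Γ_s|)/(1 − |Γ_s|)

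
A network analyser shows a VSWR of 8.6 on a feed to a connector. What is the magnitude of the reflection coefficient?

|Γ| ≈ 0.792

|Γ| = (S − 1)/(S + 1) = (8.6 − 1)/(8.6 + 1) = 7.6/9.6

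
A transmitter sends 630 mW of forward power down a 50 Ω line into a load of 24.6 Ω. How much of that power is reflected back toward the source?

Γ = (24.6 − 50)/(24.6 + 50) = -0.34
|Γ|² = 0.116
P_refl = |Γ|²·P_inc = 73 mW, P_del = (1 − |Γ|²)·P_inc = 557 mW

P_reflected ≈ 73 mW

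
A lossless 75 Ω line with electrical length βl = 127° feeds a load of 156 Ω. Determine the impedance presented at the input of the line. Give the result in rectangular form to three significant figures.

Z_in ≈ 50 + j38.4 Ω

tan(βl) = tan(127°) = -1.33
Z_in = Z_0·(Z_L + jZ_0·tanβl)/(Z_0 + jZ_L·tanβl)
     = 75·(156 − j99.5)/(75 − j207)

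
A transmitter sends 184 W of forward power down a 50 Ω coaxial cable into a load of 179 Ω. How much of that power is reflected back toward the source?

Γ = (179 − 50)/(179 + 50) = 0.563
|Γ|² = 0.317
P_refl = |Γ|²·P_inc = 58.4 W, P_del = (1 − |Γ|²)·P_inc = 126 W

P_reflected ≈ 58.4 W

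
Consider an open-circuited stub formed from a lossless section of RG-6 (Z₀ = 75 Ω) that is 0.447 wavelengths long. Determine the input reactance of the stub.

βl = 2π × 0.447 = 161°
tan(βl) = -0.346
For an open-circuited stub, Z_in = −jZ_0·cot(βl) = −jZ_0/tan(βl)

X_in ≈ 217 Ω (inductive)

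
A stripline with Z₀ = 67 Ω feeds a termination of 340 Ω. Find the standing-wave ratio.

VSWR ≈ 5.07

Γ = (340 − 67)/(340 + 67) = 0.671
VSWR = (1 + 0.671)/(1 − 0.671)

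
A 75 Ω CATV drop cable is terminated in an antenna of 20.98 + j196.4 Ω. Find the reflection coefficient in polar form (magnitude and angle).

Γ = (Z_L − Z_0)/(Z_L + Z_0) = (-54.02 + j196.4)/(95.98 + j196.4)
|Γ| = 204/219 = 0.932

Γ ≈ 0.932 ∠ 41.4°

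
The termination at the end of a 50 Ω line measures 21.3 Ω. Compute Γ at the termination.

Γ = -0.403

Γ = (Z_L − Z_0)/(Z_L + Z_0) = (21.3 − 50)/(21.3 + 50) = -28.7/71.3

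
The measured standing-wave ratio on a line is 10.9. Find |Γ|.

|Γ| = (S − 1)/(S + 1) = (10.9 − 1)/(10.9 + 1) = 9.9/11.9

|Γ| ≈ 0.832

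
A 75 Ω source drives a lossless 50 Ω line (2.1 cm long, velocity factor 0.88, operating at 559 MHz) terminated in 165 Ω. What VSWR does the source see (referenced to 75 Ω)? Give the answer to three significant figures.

VSWR ≈ 2.43

λ = v/f = 0.88·c / 559 MHz = 0.472 m
βl = 2π·l/λ = 2π × 0.0445 = 16°
tan(βl) = 0.287
Z_in = Z_0·(Z_L + jZ_0·tanβl)/(Z_0 + jZ_L·tanβl) = 94.2 − j74.8 Ω
Γ_s = (Z_in − Z_s)/(Z_in + Z_s) = (19.2 − j74.8)/(169 − j74.8), |Γ_s| = 0.418
VSWR = (1 + |Γ_s|)/(1 − |Γ_s|)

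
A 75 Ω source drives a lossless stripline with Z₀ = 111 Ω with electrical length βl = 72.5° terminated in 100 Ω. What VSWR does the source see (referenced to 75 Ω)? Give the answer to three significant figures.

tan(βl) = 3.17
Z_in = Z_0·(Z_L + jZ_0·tanβl)/(Z_0 + jZ_L·tanβl) = 121 + j7.24 Ω
Γ_s = (Z_in − Z_s)/(Z_in + Z_s) = (45.7 + j7.24)/(196 + j7.24), |Γ_s| = 0.236
VSWR = (1 + |Γ_s|)/(1 − |Γ_s|)

VSWR ≈ 1.62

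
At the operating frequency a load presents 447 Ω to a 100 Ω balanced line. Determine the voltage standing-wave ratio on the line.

VSWR ≈ 4.47

For a purely resistive load, VSWR = R_L/Z_0 or Z_0/R_L (whichever > 1) = 447/100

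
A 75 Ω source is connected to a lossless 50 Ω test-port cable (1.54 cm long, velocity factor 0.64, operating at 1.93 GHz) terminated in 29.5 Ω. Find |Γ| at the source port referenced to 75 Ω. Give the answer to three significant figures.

|Γ| ≈ 0.267

λ = v/f = 0.64·c / 1.93 GHz = 0.0995 m
βl = 2π·l/λ = 2π × 0.155 = 55.7°
tan(βl) = 1.47
Z_in = Z_0·(Z_L + jZ_0·tanβl)/(Z_0 + jZ_L·tanβl) = 53.2 + j27.3 Ω
Γ_s = (Z_in − Z_s)/(Z_in + Z_s) = (-21.8 + j27.3)/(128 + j27.3), |Γ_s| = 0.267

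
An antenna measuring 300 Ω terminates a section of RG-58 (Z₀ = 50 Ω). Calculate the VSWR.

VSWR ≈ 6

Γ = (300 − 50)/(300 + 50) = 0.714
VSWR = (1 + 0.714)/(1 − 0.714)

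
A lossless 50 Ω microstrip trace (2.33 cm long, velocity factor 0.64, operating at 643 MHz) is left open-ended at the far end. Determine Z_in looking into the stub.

Z_in ≈ −j93.7 Ω

λ = v/f = 0.64·c / 643 MHz = 0.299 m
βl = 2π·l/λ = 2π × 0.078 = 28.1°
tan(βl) = 0.534
For an open-ended stub, Z_in = −jZ_0·cot(βl) = −jZ_0/tan(βl)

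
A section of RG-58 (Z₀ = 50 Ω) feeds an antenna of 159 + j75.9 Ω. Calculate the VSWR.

VSWR ≈ 3.97

Γ = (Z_L − Z_0)/(Z_L + Z_0) = (109 + j75.9)/(209 + j75.9)
|Γ| = 133/222 = 0.597
VSWR = (1 + |Γ|)/(1 − |Γ|) = 1.6/0.403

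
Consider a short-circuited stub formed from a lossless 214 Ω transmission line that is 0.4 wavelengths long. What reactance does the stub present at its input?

βl = 2π × 0.4 = 144°
tan(βl) = -0.727
For a short-circuited stub, Z_in = jZ_0·tan(βl)

X_in ≈ -155 Ω (capacitive)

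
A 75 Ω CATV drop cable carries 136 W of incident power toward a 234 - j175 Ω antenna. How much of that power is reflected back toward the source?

|Γ| = |(159 − j175)/(309 − j175)| = 0.666
|Γ|² = 0.443
P_refl = |Γ|²·P_inc = 60.3 W, P_del = (1 − |Γ|²)·P_inc = 75.7 W

P_reflected ≈ 60.3 W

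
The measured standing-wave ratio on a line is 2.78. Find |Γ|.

|Γ| = (S − 1)/(S + 1) = (2.78 − 1)/(2.78 + 1) = 1.78/3.78

|Γ| ≈ 0.471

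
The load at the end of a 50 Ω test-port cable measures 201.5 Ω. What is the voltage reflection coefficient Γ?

Γ = (Z_L − Z_0)/(Z_L + Z_0) = (201.5 − 50)/(201.5 + 50) = 151.5/251.5

Γ = 0.602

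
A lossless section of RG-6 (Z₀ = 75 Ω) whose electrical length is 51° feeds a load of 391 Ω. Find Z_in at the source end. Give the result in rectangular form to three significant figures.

tan(βl) = tan(51°) = 1.23
Z_in = Z_0·(Z_L + jZ_0·tanβl)/(Z_0 + jZ_L·tanβl)
     = 75·(391 + j92.6)/(75 + j483)

Z_in ≈ 23.3 − j57.1 Ω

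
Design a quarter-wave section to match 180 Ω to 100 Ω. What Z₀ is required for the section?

Z_qwt ≈ 134 Ω

Z_qwt = √(Z_0·R_L) = √(100 × 180) = √18000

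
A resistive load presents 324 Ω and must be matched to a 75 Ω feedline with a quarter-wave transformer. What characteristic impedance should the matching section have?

Z_qwt ≈ 156 Ω

Z_qwt = √(Z_0·R_L) = √(75 × 324) = √24300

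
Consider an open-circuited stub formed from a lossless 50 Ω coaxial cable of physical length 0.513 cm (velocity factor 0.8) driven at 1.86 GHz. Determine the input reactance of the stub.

λ = v/f = 0.8·c / 1.86 GHz = 0.129 m
βl = 2π·l/λ = 2π × 0.0398 = 14.3°
tan(βl) = 0.255
For an open-circuited stub, Z_in = −jZ_0·cot(βl) = −jZ_0/tan(βl)

X_in ≈ -196 Ω (capacitive)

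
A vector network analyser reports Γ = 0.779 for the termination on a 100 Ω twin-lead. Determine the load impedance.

Z_L = Z_0·(1 + Γ)/(1 − Γ) = 100·(1.78)/(0.221)

Z_L ≈ 805 Ω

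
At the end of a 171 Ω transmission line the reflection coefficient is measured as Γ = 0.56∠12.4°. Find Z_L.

Z_L ≈ 534 + j187 Ω

Z_L = Z_0·(1 + Γ)/(1 − Γ) = 171·(1.55 + j0.12)/(0.453 − j0.12)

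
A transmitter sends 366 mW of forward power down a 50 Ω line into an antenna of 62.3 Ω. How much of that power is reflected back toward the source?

P_reflected ≈ 4.39 mW

Γ = (62.3 − 50)/(62.3 + 50) = 0.11
|Γ|² = 0.012
P_refl = |Γ|²·P_inc = 4.39 mW, P_del = (1 − |Γ|²)·P_inc = 362 mW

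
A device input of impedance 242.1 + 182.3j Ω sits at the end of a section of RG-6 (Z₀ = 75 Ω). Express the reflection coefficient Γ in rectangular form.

Γ ≈ 0.644 + j0.204

Γ = (Z_L − Z_0)/(Z_L + Z_0) = (167.1 + j182.3)/(317.1 + j182.3)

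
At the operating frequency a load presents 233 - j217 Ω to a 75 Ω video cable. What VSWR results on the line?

Γ = (Z_L − Z_0)/(Z_L + Z_0) = (158 − j217)/(308 − j217)
|Γ| = 268/377 = 0.712
VSWR = (1 + |Γ|)/(1 − |Γ|) = 1.71/0.288

VSWR ≈ 5.96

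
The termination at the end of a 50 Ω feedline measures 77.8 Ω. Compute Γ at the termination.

Γ = (Z_L − Z_0)/(Z_L + Z_0) = (77.8 − 50)/(77.8 + 50) = 27.8/127.8

Γ = 0.218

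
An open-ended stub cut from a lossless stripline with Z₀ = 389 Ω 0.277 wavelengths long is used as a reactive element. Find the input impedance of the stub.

βl = 2π × 0.277 = 99.7°
tan(βl) = -5.84
For an open-ended stub, Z_in = −jZ_0·cot(βl) = −jZ_0/tan(βl)

Z_in ≈ +j66.6 Ω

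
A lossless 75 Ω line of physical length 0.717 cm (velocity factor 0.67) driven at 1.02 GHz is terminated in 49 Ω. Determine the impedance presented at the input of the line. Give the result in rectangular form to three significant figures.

Z_in ≈ 50.5 + j9.78 Ω

λ = v/f = 0.67·c / 1.02 GHz = 0.197 m
βl = 2π·l/λ = 2π × 0.0364 = 13.1°
tan(βl) = tan(13.1°) = 0.233
Z_in = Z_0·(Z_L + jZ_0·tanβl)/(Z_0 + jZ_L·tanβl)
     = 75·(49 + j17.5)/(75 + j11.4)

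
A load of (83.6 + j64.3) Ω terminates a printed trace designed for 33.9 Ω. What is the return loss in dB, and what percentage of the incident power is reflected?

RL ≈ 4.34 dB; 36.8% of incident power reflected

Γ = (49.7 + j64.3)/(117.5 + j64.3), |Γ| = 0.607
RL = −20·log₁₀(0.607) = 4.34 dB
P_refl/P_inc = |Γ|² = 0.368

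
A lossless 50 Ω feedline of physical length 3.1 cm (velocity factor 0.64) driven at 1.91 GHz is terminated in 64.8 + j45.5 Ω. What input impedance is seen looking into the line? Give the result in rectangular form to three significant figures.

λ = v/f = 0.64·c / 1.91 GHz = 0.101 m
βl = 2π·l/λ = 2π × 0.308 = 111°
tan(βl) = tan(111°) = -2.6
Z_in = Z_0·(Z_L + jZ_0·tanβl)/(Z_0 + jZ_L·tanβl)
     = 50·(64.8 − j84.6)/(168 − j169)

Z_in ≈ 22.2 − j2.93 Ω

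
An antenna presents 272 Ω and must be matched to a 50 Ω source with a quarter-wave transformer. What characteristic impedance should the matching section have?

Z_qwt = √(Z_0·R_L) = √(50 × 272) = √13600

Z_qwt ≈ 117 Ω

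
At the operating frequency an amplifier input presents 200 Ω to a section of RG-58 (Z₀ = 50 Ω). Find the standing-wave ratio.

VSWR ≈ 4

For a purely resistive load, VSWR = R_L/Z_0 or Z_0/R_L (whichever > 1) = 200/50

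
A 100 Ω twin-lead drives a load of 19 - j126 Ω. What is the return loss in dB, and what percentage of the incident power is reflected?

RL ≈ 1.27 dB; 74.7% of incident power reflected

Γ = (-81 − j126)/(119 − j126), |Γ| = 0.864
RL = −20·log₁₀(0.864) = 1.27 dB
P_refl/P_inc = |Γ|² = 0.747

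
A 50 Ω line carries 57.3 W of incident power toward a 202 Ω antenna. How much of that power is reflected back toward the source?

Γ = (202 − 50)/(202 + 50) = 0.603
|Γ|² = 0.364
P_refl = |Γ|²·P_inc = 20.8 W, P_del = (1 − |Γ|²)·P_inc = 36.5 W

P_reflected ≈ 20.8 W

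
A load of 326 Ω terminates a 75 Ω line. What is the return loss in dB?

Γ = (326 − 75)/(326 + 75) = 0.626
RL = −20·log₁₀|Γ| = −20·log₁₀(0.626)

RL ≈ 4.07 dB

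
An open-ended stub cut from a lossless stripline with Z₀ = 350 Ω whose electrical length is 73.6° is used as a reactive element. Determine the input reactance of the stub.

tan(βl) = 3.4
For an open-ended stub, Z_in = −jZ_0·cot(βl) = −jZ_0/tan(βl)

X_in ≈ -103 Ω (capacitive)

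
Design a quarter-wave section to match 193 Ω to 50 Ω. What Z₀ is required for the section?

Z_qwt ≈ 98.2 Ω

Z_qwt = √(Z_0·R_L) = √(50 × 193) = √9650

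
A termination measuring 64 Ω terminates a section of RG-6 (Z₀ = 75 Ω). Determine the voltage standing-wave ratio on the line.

Γ = (64 − 75)/(64 + 75) = -0.0791
VSWR = (1 + 0.0791)/(1 − 0.0791)

VSWR ≈ 1.17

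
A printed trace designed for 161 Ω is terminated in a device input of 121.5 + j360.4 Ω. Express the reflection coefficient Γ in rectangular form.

Γ ≈ 0.566 + j0.553

Γ = (Z_L − Z_0)/(Z_L + Z_0) = (-39.5 + j360.4)/(282.5 + j360.4)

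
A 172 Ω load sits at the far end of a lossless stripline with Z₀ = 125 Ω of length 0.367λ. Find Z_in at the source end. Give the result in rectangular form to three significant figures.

βl = 2π × 0.367 = 132°
tan(βl) = tan(132°) = -1.11
Z_in = Z_0·(Z_L + jZ_0·tanβl)/(Z_0 + jZ_L·tanβl)
     = 125·(172 − j138)/(125 − j190)

Z_in ≈ 115 + j37.2 Ω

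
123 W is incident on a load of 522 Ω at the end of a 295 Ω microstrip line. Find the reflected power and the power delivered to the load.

Γ = (522 − 295)/(522 + 295) = 0.278
|Γ|² = 0.0772
P_refl = |Γ|²·P_inc = 9.5 W, P_del = (1 − |Γ|²)·P_inc = 114 W

P_reflected ≈ 9.5 W; P_delivered ≈ 114 W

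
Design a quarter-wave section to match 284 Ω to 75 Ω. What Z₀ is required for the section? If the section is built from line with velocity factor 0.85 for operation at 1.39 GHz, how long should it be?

Z_qwt ≈ 146 Ω; length ≈ 4.59 cm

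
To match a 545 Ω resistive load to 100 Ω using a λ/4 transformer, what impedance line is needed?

Z_qwt = √(Z_0·R_L) = √(100 × 545) = √54500

Z_qwt ≈ 233 Ω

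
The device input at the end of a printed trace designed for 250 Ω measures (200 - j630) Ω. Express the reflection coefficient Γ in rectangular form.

Γ = (Z_L − Z_0)/(Z_L + Z_0) = (-50 − j630)/(450 − j630)

Γ ≈ 0.625 − j0.526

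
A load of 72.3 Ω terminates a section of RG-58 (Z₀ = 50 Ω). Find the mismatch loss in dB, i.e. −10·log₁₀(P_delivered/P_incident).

mismatch loss ≈ 0.147 dB

Γ = (72.3 − 50)/(72.3 + 50) = 0.182
|Γ|² = 0.0332, so P_del/P_inc = 1 − |Γ|² = 0.967
ML = −10·log₁₀(1 − |Γ|²)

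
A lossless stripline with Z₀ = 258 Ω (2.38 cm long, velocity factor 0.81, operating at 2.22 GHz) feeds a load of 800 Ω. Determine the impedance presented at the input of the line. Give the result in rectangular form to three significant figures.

λ = v/f = 0.81·c / 2.22 GHz = 0.109 m
βl = 2π·l/λ = 2π × 0.217 = 78.3°
tan(βl) = tan(78.3°) = 4.82
Z_in = Z_0·(Z_L + jZ_0·tanβl)/(Z_0 + jZ_L·tanβl)
     = 258·(800 + j1240)/(258 + j3850)

Z_in ≈ 86.4 − j47.8 Ω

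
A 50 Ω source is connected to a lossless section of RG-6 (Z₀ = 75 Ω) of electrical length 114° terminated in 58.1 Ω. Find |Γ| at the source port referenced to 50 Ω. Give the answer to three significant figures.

|Γ| ≈ 0.295

tan(βl) = -2.25
Z_in = Z_0·(Z_L + jZ_0·tanβl)/(Z_0 + jZ_L·tanβl) = 87.2 − j16.7 Ω
Γ_s = (Z_in − Z_s)/(Z_in + Z_s) = (37.2 − j16.7)/(137 − j16.7), |Γ_s| = 0.295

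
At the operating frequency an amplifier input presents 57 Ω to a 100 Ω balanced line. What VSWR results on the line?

For a purely resistive load, VSWR = R_L/Z_0 or Z_0/R_L (whichever > 1) = 100/57

VSWR ≈ 1.75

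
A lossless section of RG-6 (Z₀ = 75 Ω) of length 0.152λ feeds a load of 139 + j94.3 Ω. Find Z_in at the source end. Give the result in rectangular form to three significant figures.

Z_in ≈ 55.8 − j69.6 Ω

βl = 2π × 0.152 = 54.7°
tan(βl) = tan(54.7°) = 1.41
Z_in = Z_0·(Z_L + jZ_0·tanβl)/(Z_0 + jZ_L·tanβl)
     = 75·(139 + j200)/(-58.3 + j196)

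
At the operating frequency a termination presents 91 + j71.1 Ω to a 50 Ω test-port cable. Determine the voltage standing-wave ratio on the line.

Γ = (Z_L − Z_0)/(Z_L + Z_0) = (41 + j71.1)/(141 + j71.1)
|Γ| = 82.1/158 = 0.52
VSWR = (1 + |Γ|)/(1 − |Γ|) = 1.52/0.48

VSWR ≈ 3.16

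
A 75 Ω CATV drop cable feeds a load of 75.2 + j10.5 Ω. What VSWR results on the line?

VSWR ≈ 1.15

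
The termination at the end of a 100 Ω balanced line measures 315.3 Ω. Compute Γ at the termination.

Γ = (Z_L − Z_0)/(Z_L + Z_0) = (315.3 − 100)/(315.3 + 100) = 215.3/415.3

Γ = 0.518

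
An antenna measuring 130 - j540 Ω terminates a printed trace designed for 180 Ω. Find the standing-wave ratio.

Γ = (Z_L − Z_0)/(Z_L + Z_0) = (-50 − j540)/(310 − j540)
|Γ| = 542/623 = 0.871
VSWR = (1 + |Γ|)/(1 − |Γ|) = 1.87/0.129

VSWR ≈ 14.5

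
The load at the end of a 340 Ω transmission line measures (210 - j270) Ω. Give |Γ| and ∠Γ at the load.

Γ ≈ 0.489 ∠ -89.6°

Γ = (Z_L − Z_0)/(Z_L + Z_0) = (-130 − j270)/(550 − j270)
|Γ| = 300/613 = 0.489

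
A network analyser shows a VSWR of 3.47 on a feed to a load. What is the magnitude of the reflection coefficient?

|Γ| = (S − 1)/(S + 1) = (3.47 − 1)/(3.47 + 1) = 2.47/4.47

|Γ| ≈ 0.553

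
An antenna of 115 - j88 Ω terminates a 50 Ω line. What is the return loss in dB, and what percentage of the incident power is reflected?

RL ≈ 4.66 dB; 34.2% of incident power reflected

Γ = (65 − j88)/(165 − j88), |Γ| = 0.585
RL = −20·log₁₀(0.585) = 4.66 dB
P_refl/P_inc = |Γ|² = 0.342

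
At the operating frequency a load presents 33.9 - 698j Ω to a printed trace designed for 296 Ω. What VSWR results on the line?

VSWR ≈ 57.4

Γ = (Z_L − Z_0)/(Z_L + Z_0) = (-262.1 − j698)/(329.9 − j698)
|Γ| = 746/772 = 0.966
VSWR = (1 + |Γ|)/(1 − |Γ|) = 1.97/0.0343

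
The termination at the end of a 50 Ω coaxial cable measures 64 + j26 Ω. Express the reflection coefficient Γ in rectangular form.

Γ ≈ 0.166 + j0.19

Γ = (Z_L − Z_0)/(Z_L + Z_0) = (14 + j26)/(114 + j26)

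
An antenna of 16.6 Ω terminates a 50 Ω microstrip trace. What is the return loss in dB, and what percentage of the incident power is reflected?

RL ≈ 5.99 dB; 25.2% of incident power reflected

Γ = (16.6 − 50)/(16.6 + 50) = -0.502
RL = −20·log₁₀(0.502) = 5.99 dB
P_refl/P_inc = |Γ|² = 0.252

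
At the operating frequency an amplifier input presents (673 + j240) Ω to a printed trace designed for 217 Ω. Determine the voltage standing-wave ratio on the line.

VSWR ≈ 3.54

Γ = (Z_L − Z_0)/(Z_L + Z_0) = (456 + j240)/(890 + j240)
|Γ| = 515/922 = 0.559
VSWR = (1 + |Γ|)/(1 − |Γ|) = 1.56/0.441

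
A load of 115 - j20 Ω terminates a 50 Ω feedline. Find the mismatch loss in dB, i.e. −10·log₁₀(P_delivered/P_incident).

mismatch loss ≈ 0.796 dB

Γ = (65 − j20)/(165 − j20), |Γ| = 0.409
|Γ|² = 0.167, so P_del/P_inc = 1 − |Γ|² = 0.833
ML = −10·log₁₀(1 − |Γ|²)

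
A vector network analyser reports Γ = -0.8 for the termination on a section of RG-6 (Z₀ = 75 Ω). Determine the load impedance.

Z_L ≈ 8.33 Ω

Z_L = Z_0·(1 + Γ)/(1 − Γ) = 75·(0.2)/(1.8)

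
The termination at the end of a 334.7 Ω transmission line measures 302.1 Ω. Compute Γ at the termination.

Γ = -0.0512

Γ = (Z_L − Z_0)/(Z_L + Z_0) = (302.1 − 334.7)/(302.1 + 334.7) = -32.6/636.8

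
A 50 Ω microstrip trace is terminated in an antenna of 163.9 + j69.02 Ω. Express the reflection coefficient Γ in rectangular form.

Γ ≈ 0.577 + j0.137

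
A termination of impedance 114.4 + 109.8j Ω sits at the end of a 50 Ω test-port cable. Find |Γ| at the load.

Γ = (Z_L − Z_0)/(Z_L + Z_0) = (64.4 + j109.8)/(164.4 + j109.8)
|Γ| = 127/198

|Γ| ≈ 0.644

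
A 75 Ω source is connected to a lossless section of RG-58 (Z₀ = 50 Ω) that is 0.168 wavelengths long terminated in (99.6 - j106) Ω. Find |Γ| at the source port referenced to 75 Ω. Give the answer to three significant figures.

βl = 2π × 0.168 = 60.5°
tan(βl) = 1.77
Z_in = Z_0·(Z_L + jZ_0·tanβl)/(Z_0 + jZ_L·tanβl) = 11.8 − j12.5 Ω
Γ_s = (Z_in − Z_s)/(Z_in + Z_s) = (-63.2 − j12.5)/(86.8 − j12.5), |Γ_s| = 0.735

|Γ| ≈ 0.735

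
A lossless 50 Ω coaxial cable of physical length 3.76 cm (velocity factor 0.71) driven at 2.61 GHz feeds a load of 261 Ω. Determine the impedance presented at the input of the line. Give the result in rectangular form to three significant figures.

λ = v/f = 0.71·c / 2.61 GHz = 0.0816 m
βl = 2π·l/λ = 2π × 0.461 = 166°
tan(βl) = tan(166°) = -0.252
Z_in = Z_0·(Z_L + jZ_0·tanβl)/(Z_0 + jZ_L·tanβl)
     = 50·(261 − j12.6)/(50 − j65.7)

Z_in ≈ 102 + j121 Ω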